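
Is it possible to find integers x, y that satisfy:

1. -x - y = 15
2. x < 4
Yes

Take x = 0, y = -15. Substituting into each constraint:
  (1) 0 + 15 = 15 ✓
  (2) 0 < 4 ✓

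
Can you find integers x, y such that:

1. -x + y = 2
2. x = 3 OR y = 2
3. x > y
No

A contradictory subset is {-x + y = 2, x > y}. No integer assignment can satisfy these jointly:

  - -x + y = 2: is a linear equation tying the variables together
  - x > y: bounds one variable relative to another variable

From the equation, x − y = -2, i.e. x − y = -2; but x > y requires x − y ≥ 1. Contradiction.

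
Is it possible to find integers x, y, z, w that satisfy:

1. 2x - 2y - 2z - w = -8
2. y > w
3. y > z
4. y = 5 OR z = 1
Yes

Take x = 7, y = 5, z = 4, w = 4. Substituting into each constraint:
  (1) 2(7) - 2(5) - 2(4) + (-4) = -8 ✓
  (2) 5 > 4 ✓
  (3) 5 > 4 ✓
  (4) y = 5, target 5 ✓ (first branch holds)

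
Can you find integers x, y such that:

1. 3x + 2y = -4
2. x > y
Yes

Take x = 0, y = -2. Substituting into each constraint:
  (1) 3(0) + 2(-2) = -4 ✓
  (2) 0 > -2 ✓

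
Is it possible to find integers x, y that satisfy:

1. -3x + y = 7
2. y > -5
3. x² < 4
Yes

Take x = 0, y = 7. Substituting into each constraint:
  (1) -3(0) + 7 = 7 ✓
  (2) 7 > -5 ✓
  (3) x² = (0)² = 0, and 0 < 4 ✓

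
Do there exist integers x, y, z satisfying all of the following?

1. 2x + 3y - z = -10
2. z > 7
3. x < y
Yes

Take x = 0, y = 1, z = 13. Substituting into each constraint:
  (1) 2(0) + 3(1) + (-13) = -10 ✓
  (2) 13 > 7 ✓
  (3) 0 < 1 ✓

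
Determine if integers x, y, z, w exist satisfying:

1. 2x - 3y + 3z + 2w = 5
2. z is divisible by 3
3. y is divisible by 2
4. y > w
Yes

Take x = -1, y = 0, z = 3, w = -1. Substituting into each constraint:
  (1) 2(-1) - 3(0) + 3(3) + 2(-1) = 5 ✓
  (2) 3 = 3 × 1, remainder 0 ✓
  (3) 0 = 2 × 0, remainder 0 ✓
  (4) 0 > -1 ✓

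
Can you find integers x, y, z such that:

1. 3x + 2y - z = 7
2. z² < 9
Yes

Take x = 1, y = 2, z = 0. Substituting into each constraint:
  (1) 3(1) + 2(2) + 0 = 7 ✓
  (2) z² = (0)² = 0, and 0 < 9 ✓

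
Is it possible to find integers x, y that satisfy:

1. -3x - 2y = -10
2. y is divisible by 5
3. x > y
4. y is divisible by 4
Yes

Take x = 30, y = -40. Substituting into each constraint:
  (1) -3(30) - 2(-40) = -10 ✓
  (2) -40 = 5 × -8, remainder 0 ✓
  (3) 30 > -40 ✓
  (4) -40 = 4 × -10, remainder 0 ✓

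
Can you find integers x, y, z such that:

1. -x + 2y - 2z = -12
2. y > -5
Yes

Take x = 12, y = 0, z = 0. Substituting into each constraint:
  (1) (-12) + 2(0) - 2(0) = -12 ✓
  (2) 0 > -5 ✓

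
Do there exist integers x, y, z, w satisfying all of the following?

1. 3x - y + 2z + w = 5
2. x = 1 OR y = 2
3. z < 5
Yes

Take x = 0, y = 2, z = 0, w = 7. Substituting into each constraint:
  (1) 3(0) + (-2) + 2(0) + 7 = 5 ✓
  (2) y = 2, target 2 ✓ (second branch holds)
  (3) 0 < 5 ✓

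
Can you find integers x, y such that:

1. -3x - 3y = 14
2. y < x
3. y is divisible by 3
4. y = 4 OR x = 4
No

Even the single constraint (-3x - 3y = 14) is infeasible over the integers.

  - -3x - 3y = 14: every term on the left is divisible by 3, so the LHS ≡ 0 (mod 3), but the RHS 14 is not — no integer solution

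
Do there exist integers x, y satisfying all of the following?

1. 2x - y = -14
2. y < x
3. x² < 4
No

The full constraint system is jointly infeasible over the integers. Each constraint and what it forces:

  - 2x - y = -14: is a linear equation tying the variables together
  - y < x: bounds one variable relative to another variable
  - x² < 4: restricts x to |x| ≤ 1

Propagating the comparison: y < x and x ≤ 1 give y ≤ 0. Range argument: with x ∈ [-1, 1], y ∈ [−∞, 0], the left side of the equation is at least -2, but the right side is -14 < -2. No integer solution exists.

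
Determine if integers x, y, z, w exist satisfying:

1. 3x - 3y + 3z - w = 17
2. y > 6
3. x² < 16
Yes

Take x = 0, y = 7, z = 13, w = 1. Substituting into each constraint:
  (1) 3(0) - 3(7) + 3(13) + (-1) = 17 ✓
  (2) 7 > 6 ✓
  (3) x² = (0)² = 0, and 0 < 16 ✓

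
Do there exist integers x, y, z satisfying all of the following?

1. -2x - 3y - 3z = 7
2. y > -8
Yes

Take x = 1, y = 0, z = -3. Substituting into each constraint:
  (1) -2(1) - 3(0) - 3(-3) = 7 ✓
  (2) 0 > -8 ✓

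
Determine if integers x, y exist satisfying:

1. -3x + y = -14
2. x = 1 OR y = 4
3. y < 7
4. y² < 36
Yes

Take x = 6, y = 4. Substituting into each constraint:
  (1) -3(6) + 4 = -14 ✓
  (2) y = 4, target 4 ✓ (second branch holds)
  (3) 4 < 7 ✓
  (4) y² = (4)² = 16, and 16 < 36 ✓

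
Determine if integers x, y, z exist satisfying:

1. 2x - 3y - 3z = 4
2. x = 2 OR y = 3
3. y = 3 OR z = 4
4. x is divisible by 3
No

A contradictory subset is {2x - 3y - 3z = 4, x is divisible by 3}. No integer assignment can satisfy these jointly:

  - 2x - 3y - 3z = 4: is a linear equation tying the variables together
  - x is divisible by 3: restricts x to multiples of 3

Modular obstruction: writing x = 3x', every remaining term of the linear equation is divisible by 3, so the left side is ≡ 0 (mod 3); but the right side 4 ≡ 1 (mod 3). No integers can satisfy it.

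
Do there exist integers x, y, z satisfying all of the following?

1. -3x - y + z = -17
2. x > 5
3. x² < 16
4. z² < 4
No

A contradictory subset is {x > 5, x² < 16}. No integer assignment can satisfy these jointly:

  - x > 5: bounds one variable relative to a constant
  - x² < 16: restricts x to |x| ≤ 3

Direct contradiction: the bounds on x require x ≥ 6 and x ≤ 3 simultaneously, which is empty.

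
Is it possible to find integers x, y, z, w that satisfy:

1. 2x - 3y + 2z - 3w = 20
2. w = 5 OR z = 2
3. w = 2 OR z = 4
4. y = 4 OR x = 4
Yes

Take x = 17, y = 4, z = 2, w = 2. Substituting into each constraint:
  (1) 2(17) - 3(4) + 2(2) - 3(2) = 20 ✓
  (2) z = 2, target 2 ✓ (second branch holds)
  (3) w = 2, target 2 ✓ (first branch holds)
  (4) y = 4, target 4 ✓ (first branch holds)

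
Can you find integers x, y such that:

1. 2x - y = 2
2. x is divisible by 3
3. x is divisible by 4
Yes

Take x = 0, y = -2. Substituting into each constraint:
  (1) 2(0) + 2 = 2 ✓
  (2) 0 = 3 × 0, remainder 0 ✓
  (3) 0 = 4 × 0, remainder 0 ✓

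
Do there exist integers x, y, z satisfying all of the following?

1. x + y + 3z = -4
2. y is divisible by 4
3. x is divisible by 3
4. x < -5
Yes

Take x = -9, y = 8, z = -1. Substituting into each constraint:
  (1) (-9) + 8 + 3(-1) = -4 ✓
  (2) 8 = 4 × 2, remainder 0 ✓
  (3) -9 = 3 × -3, remainder 0 ✓
  (4) -9 < -5 ✓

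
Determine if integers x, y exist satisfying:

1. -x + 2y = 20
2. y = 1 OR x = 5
Yes

Take x = -18, y = 1. Substituting into each constraint:
  (1) 18 + 2(1) = 20 ✓
  (2) y = 1, target 1 ✓ (first branch holds)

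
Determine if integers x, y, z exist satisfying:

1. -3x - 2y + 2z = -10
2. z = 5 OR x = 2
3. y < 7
Yes

Take x = 2, y = 0, z = -2. Substituting into each constraint:
  (1) -3(2) - 2(0) + 2(-2) = -10 ✓
  (2) x = 2, target 2 ✓ (second branch holds)
  (3) 0 < 7 ✓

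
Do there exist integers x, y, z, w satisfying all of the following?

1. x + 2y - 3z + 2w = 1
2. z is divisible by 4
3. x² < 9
Yes

Take x = 1, y = 0, z = 0, w = 0. Substituting into each constraint:
  (1) 1 + 2(0) - 3(0) + 2(0) = 1 ✓
  (2) 0 = 4 × 0, remainder 0 ✓
  (3) x² = (1)² = 1, and 1 < 9 ✓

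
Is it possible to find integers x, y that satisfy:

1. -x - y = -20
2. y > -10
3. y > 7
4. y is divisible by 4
Yes

Take x = 12, y = 8. Substituting into each constraint:
  (1) (-12) + (-8) = -20 ✓
  (2) 8 > -10 ✓
  (3) 8 > 7 ✓
  (4) 8 = 4 × 2, remainder 0 ✓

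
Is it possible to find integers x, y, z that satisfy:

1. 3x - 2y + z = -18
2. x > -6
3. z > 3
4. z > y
Yes

Take x = -5, y = 4, z = 5. Substituting into each constraint:
  (1) 3(-5) - 2(4) + 5 = -18 ✓
  (2) -5 > -6 ✓
  (3) 5 > 3 ✓
  (4) 5 > 4 ✓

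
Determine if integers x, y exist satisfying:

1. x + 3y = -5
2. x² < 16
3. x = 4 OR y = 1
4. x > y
No

The full constraint system is jointly infeasible over the integers. Each constraint and what it forces:

  - x + 3y = -5: is a linear equation tying the variables together
  - x² < 16: restricts x to |x| ≤ 3
  - x = 4 OR y = 1: forces a choice: either x = 4 or y = 1
  - x > y: bounds one variable relative to another variable

Split on the disjunction (x = 4 OR y = 1):
  • If x = 4: this contradicts x² < 16, which requires |x| ≤ 3.
  • If y = 1: the equation forces x = -8, but x² < 16 requires |x| ≤ 3.
Both branches are infeasible, so the system has no integer solution.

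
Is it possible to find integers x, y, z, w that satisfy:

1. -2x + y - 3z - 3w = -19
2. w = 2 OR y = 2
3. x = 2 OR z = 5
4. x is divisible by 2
Yes

Take x = -2, y = -2, z = 5, w = 2. Substituting into each constraint:
  (1) -2(-2) + (-2) - 3(5) - 3(2) = -19 ✓
  (2) w = 2, target 2 ✓ (first branch holds)
  (3) z = 5, target 5 ✓ (second branch holds)
  (4) -2 = 2 × -1, remainder 0 ✓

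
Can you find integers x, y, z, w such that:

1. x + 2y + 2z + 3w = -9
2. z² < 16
Yes

Take x = 1, y = -5, z = 0, w = 0. Substituting into each constraint:
  (1) 1 + 2(-5) + 2(0) + 3(0) = -9 ✓
  (2) z² = (0)² = 0, and 0 < 16 ✓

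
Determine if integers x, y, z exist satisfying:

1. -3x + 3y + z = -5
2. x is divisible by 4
Yes

Take x = 0, y = 0, z = -5. Substituting into each constraint:
  (1) -3(0) + 3(0) + (-5) = -5 ✓
  (2) 0 = 4 × 0, remainder 0 ✓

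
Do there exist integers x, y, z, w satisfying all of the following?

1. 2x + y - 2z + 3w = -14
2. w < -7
Yes

Take x = 0, y = 0, z = -5, w = -8. Substituting into each constraint:
  (1) 2(0) + 0 - 2(-5) + 3(-8) = -14 ✓
  (2) -8 < -7 ✓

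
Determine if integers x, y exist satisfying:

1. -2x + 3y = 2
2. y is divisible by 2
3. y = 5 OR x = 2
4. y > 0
Yes

Take x = 2, y = 2. Substituting into each constraint:
  (1) -2(2) + 3(2) = 2 ✓
  (2) 2 = 2 × 1, remainder 0 ✓
  (3) x = 2, target 2 ✓ (second branch holds)
  (4) 2 > 0 ✓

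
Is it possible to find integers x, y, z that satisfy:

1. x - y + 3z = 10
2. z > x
Yes

Take x = 0, y = -7, z = 1. Substituting into each constraint:
  (1) 0 + 7 + 3(1) = 10 ✓
  (2) 1 > 0 ✓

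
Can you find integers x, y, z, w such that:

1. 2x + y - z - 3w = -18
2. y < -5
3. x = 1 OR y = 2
Yes

Take x = 1, y = -6, z = 14, w = 0. Substituting into each constraint:
  (1) 2(1) + (-6) + (-14) - 3(0) = -18 ✓
  (2) -6 < -5 ✓
  (3) x = 1, target 1 ✓ (first branch holds)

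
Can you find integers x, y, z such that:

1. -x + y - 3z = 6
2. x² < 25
Yes

Take x = 0, y = 0, z = -2. Substituting into each constraint:
  (1) 0 + 0 - 3(-2) = 6 ✓
  (2) x² = (0)² = 0, and 0 < 25 ✓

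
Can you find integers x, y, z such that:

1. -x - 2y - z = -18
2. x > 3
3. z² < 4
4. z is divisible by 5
Yes

Take x = 18, y = 0, z = 0. Substituting into each constraint:
  (1) (-18) - 2(0) + 0 = -18 ✓
  (2) 18 > 3 ✓
  (3) z² = (0)² = 0, and 0 < 4 ✓
  (4) 0 = 5 × 0, remainder 0 ✓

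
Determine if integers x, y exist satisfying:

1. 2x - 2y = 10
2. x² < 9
Yes

Take x = 0, y = -5. Substituting into each constraint:
  (1) 2(0) - 2(-5) = 10 ✓
  (2) x² = (0)² = 0, and 0 < 9 ✓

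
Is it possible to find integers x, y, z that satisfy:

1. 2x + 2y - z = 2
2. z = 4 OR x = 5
Yes

Take x = 5, y = 0, z = 8. Substituting into each constraint:
  (1) 2(5) + 2(0) + (-8) = 2 ✓
  (2) x = 5, target 5 ✓ (second branch holds)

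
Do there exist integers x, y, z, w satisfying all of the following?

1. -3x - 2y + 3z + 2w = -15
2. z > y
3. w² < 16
Yes

Take x = 6, y = 0, z = 1, w = 0. Substituting into each constraint:
  (1) -3(6) - 2(0) + 3(1) + 2(0) = -15 ✓
  (2) 1 > 0 ✓
  (3) w² = (0)² = 0, and 0 < 16 ✓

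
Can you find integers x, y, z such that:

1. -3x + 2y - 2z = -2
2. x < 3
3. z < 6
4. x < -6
Yes

Take x = -8, y = -13, z = 0. Substituting into each constraint:
  (1) -3(-8) + 2(-13) - 2(0) = -2 ✓
  (2) -8 < 3 ✓
  (3) 0 < 6 ✓
  (4) -8 < -6 ✓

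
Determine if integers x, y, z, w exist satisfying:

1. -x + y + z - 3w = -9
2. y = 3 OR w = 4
Yes

Take x = 0, y = 3, z = 0, w = 4. Substituting into each constraint:
  (1) 0 + 3 + 0 - 3(4) = -9 ✓
  (2) y = 3, target 3 ✓ (first branch holds)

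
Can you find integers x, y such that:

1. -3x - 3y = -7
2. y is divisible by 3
No

Even the single constraint (-3x - 3y = -7) is infeasible over the integers.

  - -3x - 3y = -7: every term on the left is divisible by 3, so the LHS ≡ 0 (mod 3), but the RHS -7 is not — no integer solution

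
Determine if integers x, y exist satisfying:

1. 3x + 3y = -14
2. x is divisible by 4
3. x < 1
No

Even the single constraint (3x + 3y = -14) is infeasible over the integers.

  - 3x + 3y = -14: every term on the left is divisible by 3, so the LHS ≡ 0 (mod 3), but the RHS -14 is not — no integer solution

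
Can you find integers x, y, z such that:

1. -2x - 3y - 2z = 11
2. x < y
Yes

Take x = 0, y = 1, z = -7. Substituting into each constraint:
  (1) -2(0) - 3(1) - 2(-7) = 11 ✓
  (2) 0 < 1 ✓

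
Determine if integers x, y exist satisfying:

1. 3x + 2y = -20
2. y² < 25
Yes

Take x = -8, y = 2. Substituting into each constraint:
  (1) 3(-8) + 2(2) = -20 ✓
  (2) y² = (2)² = 4, and 4 < 25 ✓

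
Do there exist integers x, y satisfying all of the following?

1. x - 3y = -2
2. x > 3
Yes

Take x = 4, y = 2. Substituting into each constraint:
  (1) 4 - 3(2) = -2 ✓
  (2) 4 > 3 ✓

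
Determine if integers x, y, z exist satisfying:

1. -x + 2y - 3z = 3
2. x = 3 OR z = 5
Yes

Take x = 3, y = 0, z = -2. Substituting into each constraint:
  (1) (-3) + 2(0) - 3(-2) = 3 ✓
  (2) x = 3, target 3 ✓ (first branch holds)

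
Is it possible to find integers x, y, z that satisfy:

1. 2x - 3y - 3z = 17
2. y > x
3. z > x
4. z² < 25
Yes

Take x = -29, y = -25, z = 0. Substituting into each constraint:
  (1) 2(-29) - 3(-25) - 3(0) = 17 ✓
  (2) -25 > -29 ✓
  (3) 0 > -29 ✓
  (4) z² = (0)² = 0, and 0 < 25 ✓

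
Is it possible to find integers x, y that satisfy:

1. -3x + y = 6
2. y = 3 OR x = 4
Yes

Take x = 4, y = 18. Substituting into each constraint:
  (1) -3(4) + 18 = 6 ✓
  (2) x = 4, target 4 ✓ (second branch holds)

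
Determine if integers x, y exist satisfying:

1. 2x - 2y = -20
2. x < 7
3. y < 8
Yes

Take x = -10, y = 0. Substituting into each constraint:
  (1) 2(-10) - 2(0) = -20 ✓
  (2) -10 < 7 ✓
  (3) 0 < 8 ✓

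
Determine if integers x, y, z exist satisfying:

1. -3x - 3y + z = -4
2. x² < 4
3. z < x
Yes

Take x = 0, y = 1, z = -1. Substituting into each constraint:
  (1) -3(0) - 3(1) + (-1) = -4 ✓
  (2) x² = (0)² = 0, and 0 < 4 ✓
  (3) -1 < 0 ✓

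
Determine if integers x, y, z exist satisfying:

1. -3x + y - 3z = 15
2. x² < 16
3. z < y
Yes

Take x = 0, y = -6, z = -7. Substituting into each constraint:
  (1) -3(0) + (-6) - 3(-7) = 15 ✓
  (2) x² = (0)² = 0, and 0 < 16 ✓
  (3) -7 < -6 ✓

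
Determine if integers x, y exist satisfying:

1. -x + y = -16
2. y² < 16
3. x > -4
Yes

Take x = 16, y = 0. Substituting into each constraint:
  (1) (-16) + 0 = -16 ✓
  (2) y² = (0)² = 0, and 0 < 16 ✓
  (3) 16 > -4 ✓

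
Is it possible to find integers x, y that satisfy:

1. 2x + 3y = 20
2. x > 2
Yes

Take x = 4, y = 4. Substituting into each constraint:
  (1) 2(4) + 3(4) = 20 ✓
  (2) 4 > 2 ✓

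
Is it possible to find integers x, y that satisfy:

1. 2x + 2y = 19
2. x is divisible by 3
No

Even the single constraint (2x + 2y = 19) is infeasible over the integers.

  - 2x + 2y = 19: every term on the left is divisible by 2, so the LHS ≡ 0 (mod 2), but the RHS 19 is not — no integer solution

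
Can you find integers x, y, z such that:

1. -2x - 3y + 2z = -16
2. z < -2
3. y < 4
Yes

Take x = 0, y = 2, z = -5. Substituting into each constraint:
  (1) -2(0) - 3(2) + 2(-5) = -16 ✓
  (2) -5 < -2 ✓
  (3) 2 < 4 ✓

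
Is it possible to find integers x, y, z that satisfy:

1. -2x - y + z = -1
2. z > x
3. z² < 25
Yes

Take x = -1, y = 3, z = 0. Substituting into each constraint:
  (1) -2(-1) + (-3) + 0 = -1 ✓
  (2) 0 > -1 ✓
  (3) z² = (0)² = 0, and 0 < 25 ✓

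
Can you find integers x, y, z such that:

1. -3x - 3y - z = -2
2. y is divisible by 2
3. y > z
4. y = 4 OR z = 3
Yes

Take x = -4, y = 4, z = 2. Substituting into each constraint:
  (1) -3(-4) - 3(4) + (-2) = -2 ✓
  (2) 4 = 2 × 2, remainder 0 ✓
  (3) 4 > 2 ✓
  (4) y = 4, target 4 ✓ (first branch holds)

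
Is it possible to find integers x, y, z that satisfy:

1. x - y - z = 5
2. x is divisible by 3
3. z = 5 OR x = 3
Yes

Take x = 0, y = -10, z = 5. Substituting into each constraint:
  (1) 0 + 10 + (-5) = 5 ✓
  (2) 0 = 3 × 0, remainder 0 ✓
  (3) z = 5, target 5 ✓ (first branch holds)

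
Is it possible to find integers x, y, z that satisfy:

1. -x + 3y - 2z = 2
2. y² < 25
Yes

Take x = 0, y = 0, z = -1. Substituting into each constraint:
  (1) 0 + 3(0) - 2(-1) = 2 ✓
  (2) y² = (0)² = 0, and 0 < 25 ✓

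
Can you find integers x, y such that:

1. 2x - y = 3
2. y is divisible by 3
Yes

Take x = 3, y = 3. Substituting into each constraint:
  (1) 2(3) + (-3) = 3 ✓
  (2) 3 = 3 × 1, remainder 0 ✓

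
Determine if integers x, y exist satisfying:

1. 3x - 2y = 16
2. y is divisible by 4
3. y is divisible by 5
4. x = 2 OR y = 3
No

A contradictory subset is {3x - 2y = 16, y is divisible by 4, x = 2 OR y = 3}. No integer assignment can satisfy these jointly:

  - 3x - 2y = 16: is a linear equation tying the variables together
  - y is divisible by 4: restricts y to multiples of 4
  - x = 2 OR y = 3: forces a choice: either x = 2 or y = 3

Split on the disjunction (x = 2 OR y = 3):
  • If x = 2: with x = 2, writing y = 4y', every remaining term of the linear equation is divisible by 8, so the left side is ≡ 0 (mod 8); but the right side 10 ≡ 2 (mod 8). No integers can satisfy it.
  • If y = 3: this contradicts the divisibility constraint — 3 is not a multiple of 4.
Both branches are infeasible, so the system has no integer solution.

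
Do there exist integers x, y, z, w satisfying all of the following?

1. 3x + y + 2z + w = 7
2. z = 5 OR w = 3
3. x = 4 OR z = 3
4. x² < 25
Yes

Take x = 4, y = 0, z = -4, w = 3. Substituting into each constraint:
  (1) 3(4) + 0 + 2(-4) + 3 = 7 ✓
  (2) w = 3, target 3 ✓ (second branch holds)
  (3) x = 4, target 4 ✓ (first branch holds)
  (4) x² = (4)² = 16, and 16 < 25 ✓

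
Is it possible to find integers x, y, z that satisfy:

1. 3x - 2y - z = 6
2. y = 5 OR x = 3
Yes

Take x = 3, y = 0, z = 3. Substituting into each constraint:
  (1) 3(3) - 2(0) + (-3) = 6 ✓
  (2) x = 3, target 3 ✓ (second branch holds)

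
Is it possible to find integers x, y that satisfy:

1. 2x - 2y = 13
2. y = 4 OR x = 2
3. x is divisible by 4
No

Even the single constraint (2x - 2y = 13) is infeasible over the integers.

  - 2x - 2y = 13: every term on the left is divisible by 2, so the LHS ≡ 0 (mod 2), but the RHS 13 is not — no integer solution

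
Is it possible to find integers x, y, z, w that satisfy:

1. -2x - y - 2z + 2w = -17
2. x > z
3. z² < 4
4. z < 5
Yes

Take x = 0, y = 19, z = -1, w = 0. Substituting into each constraint:
  (1) -2(0) + (-19) - 2(-1) + 2(0) = -17 ✓
  (2) 0 > -1 ✓
  (3) z² = (-1)² = 1, and 1 < 4 ✓
  (4) -1 < 5 ✓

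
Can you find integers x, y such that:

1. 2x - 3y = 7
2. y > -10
Yes

Take x = 5, y = 1. Substituting into each constraint:
  (1) 2(5) - 3(1) = 7 ✓
  (2) 1 > -10 ✓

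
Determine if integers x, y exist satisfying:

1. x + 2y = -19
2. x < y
Yes

Take x = -7, y = -6. Substituting into each constraint:
  (1) (-7) + 2(-6) = -19 ✓
  (2) -7 < -6 ✓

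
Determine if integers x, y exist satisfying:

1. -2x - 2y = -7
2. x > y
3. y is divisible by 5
No

Even the single constraint (-2x - 2y = -7) is infeasible over the integers.

  - -2x - 2y = -7: every term on the left is divisible by 2, so the LHS ≡ 0 (mod 2), but the RHS -7 is not — no integer solution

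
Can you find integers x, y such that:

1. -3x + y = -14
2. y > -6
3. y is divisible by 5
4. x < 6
Yes

Take x = 3, y = -5. Substituting into each constraint:
  (1) -3(3) + (-5) = -14 ✓
  (2) -5 > -6 ✓
  (3) -5 = 5 × -1, remainder 0 ✓
  (4) 3 < 6 ✓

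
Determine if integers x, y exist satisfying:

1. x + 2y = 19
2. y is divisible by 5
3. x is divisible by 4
No

A contradictory subset is {x + 2y = 19, x is divisible by 4}. No integer assignment can satisfy these jointly:

  - x + 2y = 19: is a linear equation tying the variables together
  - x is divisible by 4: restricts x to multiples of 4

Modular obstruction: writing x = 4x', every remaining term of the linear equation is divisible by 2, so the left side is ≡ 0 (mod 2); but the right side 19 ≡ 1 (mod 2). No integers can satisfy it.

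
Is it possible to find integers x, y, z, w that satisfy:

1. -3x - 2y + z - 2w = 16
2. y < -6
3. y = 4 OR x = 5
Yes

Take x = 5, y = -7, z = 17, w = 0. Substituting into each constraint:
  (1) -3(5) - 2(-7) + 17 - 2(0) = 16 ✓
  (2) -7 < -6 ✓
  (3) x = 5, target 5 ✓ (second branch holds)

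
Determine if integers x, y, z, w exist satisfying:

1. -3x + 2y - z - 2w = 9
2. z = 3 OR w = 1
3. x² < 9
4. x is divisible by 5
Yes

Take x = 0, y = 0, z = 3, w = -6. Substituting into each constraint:
  (1) -3(0) + 2(0) + (-3) - 2(-6) = 9 ✓
  (2) z = 3, target 3 ✓ (first branch holds)
  (3) x² = (0)² = 0, and 0 < 9 ✓
  (4) 0 = 5 × 0, remainder 0 ✓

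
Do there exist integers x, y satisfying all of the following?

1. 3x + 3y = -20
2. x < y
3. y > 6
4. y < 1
No

Even the single constraint (3x + 3y = -20) is infeasible over the integers.

  - 3x + 3y = -20: every term on the left is divisible by 3, so the LHS ≡ 0 (mod 3), but the RHS -20 is not — no integer solution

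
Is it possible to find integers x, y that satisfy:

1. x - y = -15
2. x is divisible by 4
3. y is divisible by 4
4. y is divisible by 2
No

A contradictory subset is {x - y = -15, x is divisible by 4, y is divisible by 4}. No integer assignment can satisfy these jointly:

  - x - y = -15: is a linear equation tying the variables together
  - x is divisible by 4: restricts x to multiples of 4
  - y is divisible by 4: restricts y to multiples of 4

Modular obstruction: writing x = 4x' and writing y = 4y', every remaining term of the linear equation is divisible by 4, so the left side is ≡ 0 (mod 4); but the right side -15 ≡ 1 (mod 4). No integers can satisfy it.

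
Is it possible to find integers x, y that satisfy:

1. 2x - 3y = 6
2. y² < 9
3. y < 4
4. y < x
Yes

Take x = 3, y = 0. Substituting into each constraint:
  (1) 2(3) - 3(0) = 6 ✓
  (2) y² = (0)² = 0, and 0 < 9 ✓
  (3) 0 < 4 ✓
  (4) 0 < 3 ✓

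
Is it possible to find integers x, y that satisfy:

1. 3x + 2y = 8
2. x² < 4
Yes

Take x = 0, y = 4. Substituting into each constraint:
  (1) 3(0) + 2(4) = 8 ✓
  (2) x² = (0)² = 0, and 0 < 4 ✓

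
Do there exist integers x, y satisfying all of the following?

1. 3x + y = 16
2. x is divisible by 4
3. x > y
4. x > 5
Yes

Take x = 8, y = -8. Substituting into each constraint:
  (1) 3(8) + (-8) = 16 ✓
  (2) 8 = 4 × 2, remainder 0 ✓
  (3) 8 > -8 ✓
  (4) 8 > 5 ✓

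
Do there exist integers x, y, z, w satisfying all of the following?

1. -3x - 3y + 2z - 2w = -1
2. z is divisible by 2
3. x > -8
Yes

Take x = 0, y = -1, z = 0, w = 2. Substituting into each constraint:
  (1) -3(0) - 3(-1) + 2(0) - 2(2) = -1 ✓
  (2) 0 = 2 × 0, remainder 0 ✓
  (3) 0 > -8 ✓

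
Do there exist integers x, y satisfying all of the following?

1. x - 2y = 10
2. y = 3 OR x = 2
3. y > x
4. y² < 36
No

A contradictory subset is {x - 2y = 10, y = 3 OR x = 2, y > x}. No integer assignment can satisfy these jointly:

  - x - 2y = 10: is a linear equation tying the variables together
  - y = 3 OR x = 2: forces a choice: either y = 3 or x = 2
  - y > x: bounds one variable relative to another variable

Split on the disjunction (y = 3 OR x = 2):
  • If y = 3: the equation forces x = 16, giving (y, x) = (3, 16), which violates y > x.
  • If x = 2: the equation forces y = -4, giving (x, y) = (2, -4), which violates y > x.
Both branches are infeasible, so the system has no integer solution.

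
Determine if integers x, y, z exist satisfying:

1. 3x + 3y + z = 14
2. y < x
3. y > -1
Yes

Take x = 1, y = 0, z = 11. Substituting into each constraint:
  (1) 3(1) + 3(0) + 11 = 14 ✓
  (2) 0 < 1 ✓
  (3) 0 > -1 ✓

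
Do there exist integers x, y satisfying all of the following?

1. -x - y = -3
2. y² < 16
Yes

Take x = 3, y = 0. Substituting into each constraint:
  (1) (-3) + 0 = -3 ✓
  (2) y² = (0)² = 0, and 0 < 16 ✓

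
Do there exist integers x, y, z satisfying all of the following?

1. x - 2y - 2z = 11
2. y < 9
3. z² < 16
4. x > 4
Yes

Take x = 11, y = 0, z = 0. Substituting into each constraint:
  (1) 11 - 2(0) - 2(0) = 11 ✓
  (2) 0 < 9 ✓
  (3) z² = (0)² = 0, and 0 < 16 ✓
  (4) 11 > 4 ✓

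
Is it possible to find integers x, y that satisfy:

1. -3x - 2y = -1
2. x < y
Yes

Take x = -1, y = 2. Substituting into each constraint:
  (1) -3(-1) - 2(2) = -1 ✓
  (2) -1 < 2 ✓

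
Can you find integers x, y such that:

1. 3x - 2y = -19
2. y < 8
Yes

Take x = -3, y = 5. Substituting into each constraint:
  (1) 3(-3) - 2(5) = -19 ✓
  (2) 5 < 8 ✓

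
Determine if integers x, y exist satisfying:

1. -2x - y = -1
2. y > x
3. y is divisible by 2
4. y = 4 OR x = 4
No

A contradictory subset is {-2x - y = -1, y > x, y = 4 OR x = 4}. No integer assignment can satisfy these jointly:

  - -2x - y = -1: is a linear equation tying the variables together
  - y > x: bounds one variable relative to another variable
  - y = 4 OR x = 4: forces a choice: either y = 4 or x = 4

Split on the disjunction (y = 4 OR x = 4):
  • If y = 4: with y = 4, every remaining term of the linear equation is divisible by 2, so the left side is ≡ 0 (mod 2); but the right side 3 ≡ 1 (mod 2). No integers can satisfy it.
  • If x = 4: the equation forces y = -7, giving (x, y) = (4, -7), which violates y > x.
Both branches are infeasible, so the system has no integer solution.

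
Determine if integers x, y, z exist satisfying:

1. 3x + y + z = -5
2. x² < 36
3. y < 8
Yes

Take x = -2, y = 1, z = 0. Substituting into each constraint:
  (1) 3(-2) + 1 + 0 = -5 ✓
  (2) x² = (-2)² = 4, and 4 < 36 ✓
  (3) 1 < 8 ✓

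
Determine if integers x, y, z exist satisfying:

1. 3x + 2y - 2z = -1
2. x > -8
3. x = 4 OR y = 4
Yes

Take x = 5, y = 4, z = 12. Substituting into each constraint:
  (1) 3(5) + 2(4) - 2(12) = -1 ✓
  (2) 5 > -8 ✓
  (3) y = 4, target 4 ✓ (second branch holds)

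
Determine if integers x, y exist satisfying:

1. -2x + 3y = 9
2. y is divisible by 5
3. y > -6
Yes

Take x = -12, y = -5. Substituting into each constraint:
  (1) -2(-12) + 3(-5) = 9 ✓
  (2) -5 = 5 × -1, remainder 0 ✓
  (3) -5 > -6 ✓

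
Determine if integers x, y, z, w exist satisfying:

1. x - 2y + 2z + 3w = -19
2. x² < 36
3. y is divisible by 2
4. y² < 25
Yes

Take x = 2, y = 0, z = 0, w = -7. Substituting into each constraint:
  (1) 2 - 2(0) + 2(0) + 3(-7) = -19 ✓
  (2) x² = (2)² = 4, and 4 < 36 ✓
  (3) 0 = 2 × 0, remainder 0 ✓
  (4) y² = (0)² = 0, and 0 < 25 ✓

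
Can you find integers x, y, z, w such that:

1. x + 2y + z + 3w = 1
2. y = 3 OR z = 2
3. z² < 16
Yes

Take x = -2, y = 3, z = 0, w = -1. Substituting into each constraint:
  (1) (-2) + 2(3) + 0 + 3(-1) = 1 ✓
  (2) y = 3, target 3 ✓ (first branch holds)
  (3) z² = (0)² = 0, and 0 < 16 ✓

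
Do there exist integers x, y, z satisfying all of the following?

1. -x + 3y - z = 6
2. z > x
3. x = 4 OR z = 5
Yes

Take x = 4, y = 5, z = 5. Substituting into each constraint:
  (1) (-4) + 3(5) + (-5) = 6 ✓
  (2) 5 > 4 ✓
  (3) x = 4, target 4 ✓ (first branch holds)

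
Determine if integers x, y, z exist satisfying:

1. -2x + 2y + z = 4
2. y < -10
Yes

Take x = 0, y = -11, z = 26. Substituting into each constraint:
  (1) -2(0) + 2(-11) + 26 = 4 ✓
  (2) -11 < -10 ✓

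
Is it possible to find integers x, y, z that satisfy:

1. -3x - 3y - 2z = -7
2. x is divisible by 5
Yes

Take x = 0, y = 1, z = 2. Substituting into each constraint:
  (1) -3(0) - 3(1) - 2(2) = -7 ✓
  (2) 0 = 5 × 0, remainder 0 ✓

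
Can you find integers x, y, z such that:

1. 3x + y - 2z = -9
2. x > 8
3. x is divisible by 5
Yes

Take x = 10, y = 1, z = 20. Substituting into each constraint:
  (1) 3(10) + 1 - 2(20) = -9 ✓
  (2) 10 > 8 ✓
  (3) 10 = 5 × 2, remainder 0 ✓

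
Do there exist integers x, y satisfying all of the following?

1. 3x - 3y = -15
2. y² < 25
Yes

Take x = -5, y = 0. Substituting into each constraint:
  (1) 3(-5) - 3(0) = -15 ✓
  (2) y² = (0)² = 0, and 0 < 25 ✓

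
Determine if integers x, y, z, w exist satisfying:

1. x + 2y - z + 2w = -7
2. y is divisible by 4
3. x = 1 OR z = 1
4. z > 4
Yes

Take x = 1, y = 0, z = 6, w = -1. Substituting into each constraint:
  (1) 1 + 2(0) + (-6) + 2(-1) = -7 ✓
  (2) 0 = 4 × 0, remainder 0 ✓
  (3) x = 1, target 1 ✓ (first branch holds)
  (4) 6 > 4 ✓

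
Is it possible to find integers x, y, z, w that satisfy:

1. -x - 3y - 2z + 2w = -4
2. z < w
Yes

Take x = 6, y = 0, z = 0, w = 1. Substituting into each constraint:
  (1) (-6) - 3(0) - 2(0) + 2(1) = -4 ✓
  (2) 0 < 1 ✓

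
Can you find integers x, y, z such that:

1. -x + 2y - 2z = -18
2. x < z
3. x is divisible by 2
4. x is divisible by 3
Yes

Take x = 0, y = -8, z = 1. Substituting into each constraint:
  (1) 0 + 2(-8) - 2(1) = -18 ✓
  (2) 0 < 1 ✓
  (3) 0 = 2 × 0, remainder 0 ✓
  (4) 0 = 3 × 0, remainder 0 ✓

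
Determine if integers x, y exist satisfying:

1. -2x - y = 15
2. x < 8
Yes

Take x = 0, y = -15. Substituting into each constraint:
  (1) -2(0) + 15 = 15 ✓
  (2) 0 < 8 ✓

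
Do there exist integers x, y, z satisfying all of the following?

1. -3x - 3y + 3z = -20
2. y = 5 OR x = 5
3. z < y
No

Even the single constraint (-3x - 3y + 3z = -20) is infeasible over the integers.

  - -3x - 3y + 3z = -20: every term on the left is divisible by 3, so the LHS ≡ 0 (mod 3), but the RHS -20 is not — no integer solution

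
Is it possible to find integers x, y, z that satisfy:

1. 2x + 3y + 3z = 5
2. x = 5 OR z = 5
Yes

Take x = 7, y = -8, z = 5. Substituting into each constraint:
  (1) 2(7) + 3(-8) + 3(5) = 5 ✓
  (2) z = 5, target 5 ✓ (second branch holds)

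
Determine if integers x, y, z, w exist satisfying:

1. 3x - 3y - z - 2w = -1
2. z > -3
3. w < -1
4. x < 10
Yes

Take x = 0, y = 0, z = 5, w = -2. Substituting into each constraint:
  (1) 3(0) - 3(0) + (-5) - 2(-2) = -1 ✓
  (2) 5 > -3 ✓
  (3) -2 < -1 ✓
  (4) 0 < 10 ✓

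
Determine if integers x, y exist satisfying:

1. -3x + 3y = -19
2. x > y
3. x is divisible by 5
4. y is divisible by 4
No

Even the single constraint (-3x + 3y = -19) is infeasible over the integers.

  - -3x + 3y = -19: every term on the left is divisible by 3, so the LHS ≡ 0 (mod 3), but the RHS -19 is not — no integer solution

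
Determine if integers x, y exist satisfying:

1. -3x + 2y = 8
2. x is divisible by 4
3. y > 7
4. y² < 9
No

A contradictory subset is {y > 7, y² < 9}. No integer assignment can satisfy these jointly:

  - y > 7: bounds one variable relative to a constant
  - y² < 9: restricts y to |y| ≤ 2

Direct contradiction: the bounds on y require y ≥ 8 and y ≤ 2 simultaneously, which is empty.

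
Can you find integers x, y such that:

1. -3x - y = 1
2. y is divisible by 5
Yes

Take x = 3, y = -10. Substituting into each constraint:
  (1) -3(3) + 10 = 1 ✓
  (2) -10 = 5 × -2, remainder 0 ✓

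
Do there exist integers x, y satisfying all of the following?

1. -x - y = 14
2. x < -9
Yes

Take x = -10, y = -4. Substituting into each constraint:
  (1) 10 + 4 = 14 ✓
  (2) -10 < -9 ✓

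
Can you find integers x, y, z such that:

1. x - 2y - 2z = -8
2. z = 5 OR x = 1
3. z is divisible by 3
No

The full constraint system is jointly infeasible over the integers. Each constraint and what it forces:

  - x - 2y - 2z = -8: is a linear equation tying the variables together
  - z = 5 OR x = 1: forces a choice: either z = 5 or x = 1
  - z is divisible by 3: restricts z to multiples of 3

Split on the disjunction (z = 5 OR x = 1):
  • If z = 5: this contradicts the divisibility constraint — 5 is not a multiple of 3.
  • If x = 1: with x = 1, writing z = 3z', every remaining term of the linear equation is divisible by 2, so the left side is ≡ 0 (mod 2); but the right side -9 ≡ 1 (mod 2). No integers can satisfy it.
Both branches are infeasible, so the system has no integer solution.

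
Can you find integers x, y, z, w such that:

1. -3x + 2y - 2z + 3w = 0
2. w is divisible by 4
Yes

Take x = 0, y = 0, z = 0, w = 0. Substituting into each constraint:
  (1) -3(0) + 2(0) - 2(0) + 3(0) = 0 ✓
  (2) 0 = 4 × 0, remainder 0 ✓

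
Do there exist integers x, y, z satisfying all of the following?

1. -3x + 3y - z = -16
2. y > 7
Yes

Take x = 0, y = 8, z = 40. Substituting into each constraint:
  (1) -3(0) + 3(8) + (-40) = -16 ✓
  (2) 8 > 7 ✓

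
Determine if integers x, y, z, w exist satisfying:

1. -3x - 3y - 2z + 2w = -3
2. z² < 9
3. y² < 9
Yes

Take x = 1, y = 0, z = 0, w = 0. Substituting into each constraint:
  (1) -3(1) - 3(0) - 2(0) + 2(0) = -3 ✓
  (2) z² = (0)² = 0, and 0 < 9 ✓
  (3) y² = (0)² = 0, and 0 < 9 ✓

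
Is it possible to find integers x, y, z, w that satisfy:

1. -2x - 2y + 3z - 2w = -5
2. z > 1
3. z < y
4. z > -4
Yes

Take x = 0, y = 4, z = 3, w = 3. Substituting into each constraint:
  (1) -2(0) - 2(4) + 3(3) - 2(3) = -5 ✓
  (2) 3 > 1 ✓
  (3) 3 < 4 ✓
  (4) 3 > -4 ✓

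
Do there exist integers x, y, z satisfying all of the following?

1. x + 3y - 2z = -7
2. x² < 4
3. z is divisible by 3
Yes

Take x = -1, y = -2, z = 0. Substituting into each constraint:
  (1) (-1) + 3(-2) - 2(0) = -7 ✓
  (2) x² = (-1)² = 1, and 1 < 4 ✓
  (3) 0 = 3 × 0, remainder 0 ✓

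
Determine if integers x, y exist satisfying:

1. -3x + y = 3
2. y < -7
Yes

Take x = -4, y = -9. Substituting into each constraint:
  (1) -3(-4) + (-9) = 3 ✓
  (2) -9 < -7 ✓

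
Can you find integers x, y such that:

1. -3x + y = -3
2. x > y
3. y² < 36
Yes

Take x = 0, y = -3. Substituting into each constraint:
  (1) -3(0) + (-3) = -3 ✓
  (2) 0 > -3 ✓
  (3) y² = (-3)² = 9, and 9 < 36 ✓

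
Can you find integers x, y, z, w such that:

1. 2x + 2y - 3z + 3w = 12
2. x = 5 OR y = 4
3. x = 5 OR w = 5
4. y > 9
Yes

Take x = 5, y = 10, z = 0, w = -6. Substituting into each constraint:
  (1) 2(5) + 2(10) - 3(0) + 3(-6) = 12 ✓
  (2) x = 5, target 5 ✓ (first branch holds)
  (3) x = 5, target 5 ✓ (first branch holds)
  (4) 10 > 9 ✓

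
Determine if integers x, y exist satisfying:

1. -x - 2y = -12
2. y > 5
Yes

Take x = 0, y = 6. Substituting into each constraint:
  (1) 0 - 2(6) = -12 ✓
  (2) 6 > 5 ✓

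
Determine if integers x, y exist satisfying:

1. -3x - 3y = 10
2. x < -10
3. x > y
No

Even the single constraint (-3x - 3y = 10) is infeasible over the integers.

  - -3x - 3y = 10: every term on the left is divisible by 3, so the LHS ≡ 0 (mod 3), but the RHS 10 is not — no integer solution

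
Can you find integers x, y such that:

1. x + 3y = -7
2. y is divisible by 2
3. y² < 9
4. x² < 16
Yes

Take x = -1, y = -2. Substituting into each constraint:
  (1) (-1) + 3(-2) = -7 ✓
  (2) -2 = 2 × -1, remainder 0 ✓
  (3) y² = (-2)² = 4, and 4 < 9 ✓
  (4) x² = (-1)² = 1, and 1 < 16 ✓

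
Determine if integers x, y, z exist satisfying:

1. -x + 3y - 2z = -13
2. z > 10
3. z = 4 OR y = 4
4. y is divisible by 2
Yes

Take x = 3, y = 4, z = 11. Substituting into each constraint:
  (1) (-3) + 3(4) - 2(11) = -13 ✓
  (2) 11 > 10 ✓
  (3) y = 4, target 4 ✓ (second branch holds)
  (4) 4 = 2 × 2, remainder 0 ✓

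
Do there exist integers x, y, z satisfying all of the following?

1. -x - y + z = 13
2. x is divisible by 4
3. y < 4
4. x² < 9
Yes

Take x = 0, y = 0, z = 13. Substituting into each constraint:
  (1) 0 + 0 + 13 = 13 ✓
  (2) 0 = 4 × 0, remainder 0 ✓
  (3) 0 < 4 ✓
  (4) x² = (0)² = 0, and 0 < 9 ✓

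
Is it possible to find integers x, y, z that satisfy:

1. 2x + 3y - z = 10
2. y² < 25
Yes

Take x = 0, y = 0, z = -10. Substituting into each constraint:
  (1) 2(0) + 3(0) + 10 = 10 ✓
  (2) y² = (0)² = 0, and 0 < 25 ✓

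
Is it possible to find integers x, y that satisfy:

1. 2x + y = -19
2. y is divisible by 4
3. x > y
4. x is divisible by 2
No

A contradictory subset is {2x + y = -19, y is divisible by 4}. No integer assignment can satisfy these jointly:

  - 2x + y = -19: is a linear equation tying the variables together
  - y is divisible by 4: restricts y to multiples of 4

Modular obstruction: writing y = 4y', every remaining term of the linear equation is divisible by 2, so the left side is ≡ 0 (mod 2); but the right side -19 ≡ 1 (mod 2). No integers can satisfy it.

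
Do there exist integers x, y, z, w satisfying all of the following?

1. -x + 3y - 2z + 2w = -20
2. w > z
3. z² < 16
Yes

Take x = 22, y = 0, z = 0, w = 1. Substituting into each constraint:
  (1) (-22) + 3(0) - 2(0) + 2(1) = -20 ✓
  (2) 1 > 0 ✓
  (3) z² = (0)² = 0, and 0 < 16 ✓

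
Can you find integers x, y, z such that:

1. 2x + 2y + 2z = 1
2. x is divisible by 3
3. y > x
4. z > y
No

Even the single constraint (2x + 2y + 2z = 1) is infeasible over the integers.

  - 2x + 2y + 2z = 1: every term on the left is divisible by 2, so the LHS ≡ 0 (mod 2), but the RHS 1 is not — no integer solution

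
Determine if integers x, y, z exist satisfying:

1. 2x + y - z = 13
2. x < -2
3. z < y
Yes

Take x = -3, y = 19, z = 0. Substituting into each constraint:
  (1) 2(-3) + 19 + 0 = 13 ✓
  (2) -3 < -2 ✓
  (3) 0 < 19 ✓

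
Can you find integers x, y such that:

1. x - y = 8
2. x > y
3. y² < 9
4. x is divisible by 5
Yes

Take x = 10, y = 2. Substituting into each constraint:
  (1) 10 + (-2) = 8 ✓
  (2) 10 > 2 ✓
  (3) y² = (2)² = 4, and 4 < 9 ✓
  (4) 10 = 5 × 2, remainder 0 ✓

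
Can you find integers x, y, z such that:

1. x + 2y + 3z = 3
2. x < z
Yes

Take x = -1, y = 2, z = 0. Substituting into each constraint:
  (1) (-1) + 2(2) + 3(0) = 3 ✓
  (2) -1 < 0 ✓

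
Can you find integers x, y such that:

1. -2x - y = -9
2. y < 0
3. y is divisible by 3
Yes

Take x = 6, y = -3. Substituting into each constraint:
  (1) -2(6) + 3 = -9 ✓
  (2) -3 < 0 ✓
  (3) -3 = 3 × -1, remainder 0 ✓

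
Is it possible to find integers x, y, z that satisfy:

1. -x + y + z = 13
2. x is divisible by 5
Yes

Take x = 0, y = 0, z = 13. Substituting into each constraint:
  (1) 0 + 0 + 13 = 13 ✓
  (2) 0 = 5 × 0, remainder 0 ✓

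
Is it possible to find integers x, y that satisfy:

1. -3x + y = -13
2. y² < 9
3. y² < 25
Yes

Take x = 4, y = -1. Substituting into each constraint:
  (1) -3(4) + (-1) = -13 ✓
  (2) y² = (-1)² = 1, and 1 < 9 ✓
  (3) y² = (-1)² = 1, and 1 < 25 ✓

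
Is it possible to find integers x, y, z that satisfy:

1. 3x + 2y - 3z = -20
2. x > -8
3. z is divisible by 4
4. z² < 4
Yes

Take x = 0, y = -10, z = 0. Substituting into each constraint:
  (1) 3(0) + 2(-10) - 3(0) = -20 ✓
  (2) 0 > -8 ✓
  (3) 0 = 4 × 0, remainder 0 ✓
  (4) z² = (0)² = 0, and 0 < 4 ✓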